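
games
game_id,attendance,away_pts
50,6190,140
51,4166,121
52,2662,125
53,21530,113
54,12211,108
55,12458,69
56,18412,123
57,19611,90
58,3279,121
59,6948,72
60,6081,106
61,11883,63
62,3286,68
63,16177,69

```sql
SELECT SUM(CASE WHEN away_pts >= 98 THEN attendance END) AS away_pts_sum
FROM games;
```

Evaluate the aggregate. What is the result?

game_id=50: ✓ → 6190
game_id=51: ✓ → 4166
game_id=52: ✓ → 2662
game_id=53: ✓ → 21530
game_id=54: ✓ → 12211
game_id=55: ✗
game_id=56: ✓ → 18412
game_id=57: ✗
game_id=58: ✓ → 3279
game_id=59: ✗
game_id=60: ✓ → 6081
game_id=61: ✗
game_id=62: ✗
game_id=63: ✗
away_pts_sum = 6190 + 4166 + 2662 + 21530 + 12211 + 18412 + 3279 + 6081 = 74531

74531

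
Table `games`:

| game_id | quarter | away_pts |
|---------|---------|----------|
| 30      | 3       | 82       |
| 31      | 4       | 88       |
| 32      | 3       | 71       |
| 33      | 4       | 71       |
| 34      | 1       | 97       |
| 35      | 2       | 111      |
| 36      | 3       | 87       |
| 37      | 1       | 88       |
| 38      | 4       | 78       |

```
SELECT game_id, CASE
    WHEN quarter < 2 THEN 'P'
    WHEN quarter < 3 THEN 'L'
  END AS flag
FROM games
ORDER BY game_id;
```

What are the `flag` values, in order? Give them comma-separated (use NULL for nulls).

game_id=30: (no match → NULL) → NULL
game_id=31: (no match → NULL) → NULL
game_id=32: (no match → NULL) → NULL
game_id=33: (no match → NULL) → NULL
game_id=34: quarter < 2 → P
game_id=35: quarter < 3 → L
game_id=36: (no match → NULL) → NULL
game_id=37: quarter < 2 → P
game_id=38: (no match → NULL) → NULL

NULL, NULL, NULL, NULL, P, L, NULL, P, NULL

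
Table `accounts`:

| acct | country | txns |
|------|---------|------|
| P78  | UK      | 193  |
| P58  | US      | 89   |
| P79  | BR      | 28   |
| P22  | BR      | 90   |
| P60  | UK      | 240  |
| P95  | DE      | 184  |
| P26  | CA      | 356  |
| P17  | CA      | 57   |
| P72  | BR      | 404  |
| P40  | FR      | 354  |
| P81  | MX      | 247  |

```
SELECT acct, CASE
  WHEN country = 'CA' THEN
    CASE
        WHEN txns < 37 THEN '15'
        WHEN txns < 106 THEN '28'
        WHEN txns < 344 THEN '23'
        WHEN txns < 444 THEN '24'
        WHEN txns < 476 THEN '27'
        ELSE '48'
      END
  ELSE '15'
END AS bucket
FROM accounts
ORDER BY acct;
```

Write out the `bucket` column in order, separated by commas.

28, 15, 24, 15, 15, 15, 15, 15, 15, 15, 15

acct=P17: country='CA' → inner[txns < 106] → 28
acct=P22: country='BR' → outer ELSE → 15
acct=P26: country='CA' → inner[txns < 444] → 24
acct=P40: country='FR' → outer ELSE → 15
acct=P58: country='US' → outer ELSE → 15
acct=P60: country='UK' → outer ELSE → 15
acct=P72: country='BR' → outer ELSE → 15
acct=P78: country='UK' → outer ELSE → 15
acct=P79: country='BR' → outer ELSE → 15
acct=P81: country='MX' → outer ELSE → 15
acct=P95: country='DE' → outer ELSE → 15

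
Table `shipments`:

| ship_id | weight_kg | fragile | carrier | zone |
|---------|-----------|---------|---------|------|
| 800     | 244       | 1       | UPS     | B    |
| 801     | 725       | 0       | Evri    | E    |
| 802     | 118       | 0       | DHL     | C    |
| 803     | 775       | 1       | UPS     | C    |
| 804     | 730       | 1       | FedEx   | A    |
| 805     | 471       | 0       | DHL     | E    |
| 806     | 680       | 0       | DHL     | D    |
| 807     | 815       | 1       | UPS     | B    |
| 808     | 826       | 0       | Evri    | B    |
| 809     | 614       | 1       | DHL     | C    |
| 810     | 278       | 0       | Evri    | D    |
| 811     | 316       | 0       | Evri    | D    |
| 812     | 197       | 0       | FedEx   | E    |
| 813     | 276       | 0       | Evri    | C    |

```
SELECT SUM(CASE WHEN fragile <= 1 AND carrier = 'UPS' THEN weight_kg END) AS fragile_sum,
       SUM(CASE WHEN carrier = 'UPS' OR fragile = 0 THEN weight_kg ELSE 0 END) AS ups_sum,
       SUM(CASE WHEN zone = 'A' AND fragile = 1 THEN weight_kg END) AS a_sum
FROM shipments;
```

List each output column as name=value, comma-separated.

fragile_sum=1834, ups_sum=5721, a_sum=730

[fragile_sum: fragile <= 1 AND carrier = 'UPS']
ship_id=800: ✓ → 244
ship_id=801: ✗
ship_id=802: ✗
ship_id=803: ✓ → 775
ship_id=804: ✗
ship_id=805: ✗
ship_id=806: ✗
ship_id=807: ✓ → 815
ship_id=808: ✗
ship_id=809: ✗
ship_id=810: ✗
ship_id=811: ✗
ship_id=812: ✗
ship_id=813: ✗
fragile_sum = 244 + 775 + 815 = 1834
—
[ups_sum: carrier = 'UPS' OR fragile = 0]
ship_id=800: ✓ → 244
ship_id=801: ✓ → 725
ship_id=802: ✓ → 118
ship_id=803: ✓ → 775
ship_id=804: ✗
ship_id=805: ✓ → 471
ship_id=806: ✓ → 680
ship_id=807: ✓ → 815
ship_id=808: ✓ → 826
ship_id=809: ✗
ship_id=810: ✓ → 278
ship_id=811: ✓ → 316
ship_id=812: ✓ → 197
ship_id=813: ✓ → 276
ups_sum = 244 + 725 + 118 + 775 + 471 + 680 + 815 + 826 + 278 + 316 + 197 + 276 = 5721
—
[a_sum: zone = 'A' AND fragile = 1]
ship_id=800: ✗
ship_id=801: ✗
ship_id=802: ✗
ship_id=803: ✗
ship_id=804: ✓ → 730
ship_id=805: ✗
ship_id=806: ✗
ship_id=807: ✗
ship_id=808: ✗
ship_id=809: ✗
ship_id=810: ✗
ship_id=811: ✗
ship_id=812: ✗
ship_id=813: ✗
a_sum = 730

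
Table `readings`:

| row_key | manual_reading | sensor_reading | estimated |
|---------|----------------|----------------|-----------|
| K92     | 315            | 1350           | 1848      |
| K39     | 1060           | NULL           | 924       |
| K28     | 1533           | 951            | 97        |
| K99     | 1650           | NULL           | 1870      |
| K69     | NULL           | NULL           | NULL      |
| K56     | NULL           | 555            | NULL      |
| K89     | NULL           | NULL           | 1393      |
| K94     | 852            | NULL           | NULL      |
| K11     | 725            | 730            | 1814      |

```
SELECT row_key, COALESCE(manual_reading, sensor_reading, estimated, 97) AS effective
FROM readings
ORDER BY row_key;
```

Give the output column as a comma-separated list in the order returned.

row_key=K11: manual_reading=725 → 725
row_key=K28: manual_reading=1533 → 1533
row_key=K39: manual_reading=1060 → 1060
row_key=K56: manual_reading=NULL, sensor_reading=555 → 555
row_key=K69: manual_reading=NULL, sensor_reading=NULL, estimated=NULL, → literal 97 → 97
row_key=K89: manual_reading=NULL, sensor_reading=NULL, estimated=1393 → 1393
row_key=K92: manual_reading=315 → 315
row_key=K94: manual_reading=852 → 852
row_key=K99: manual_reading=1650 → 1650

725, 1533, 1060, 555, 97, 1393, 315, 852, 1650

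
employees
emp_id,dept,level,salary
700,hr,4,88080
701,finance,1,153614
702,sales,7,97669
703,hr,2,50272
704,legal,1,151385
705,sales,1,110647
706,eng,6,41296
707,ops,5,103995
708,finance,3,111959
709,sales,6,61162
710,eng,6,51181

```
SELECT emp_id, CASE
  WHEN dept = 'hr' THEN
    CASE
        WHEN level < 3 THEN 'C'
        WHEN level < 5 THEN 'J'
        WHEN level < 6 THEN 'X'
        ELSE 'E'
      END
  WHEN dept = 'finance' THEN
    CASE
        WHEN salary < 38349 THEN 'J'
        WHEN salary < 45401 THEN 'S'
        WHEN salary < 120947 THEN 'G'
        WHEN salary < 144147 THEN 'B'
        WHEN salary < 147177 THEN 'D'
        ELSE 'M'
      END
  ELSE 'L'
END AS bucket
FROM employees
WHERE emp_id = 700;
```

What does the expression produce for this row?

J

emp_id = 700: dept=hr, level=4, salary=88080.
dept='hr' → inner[level < 5] → J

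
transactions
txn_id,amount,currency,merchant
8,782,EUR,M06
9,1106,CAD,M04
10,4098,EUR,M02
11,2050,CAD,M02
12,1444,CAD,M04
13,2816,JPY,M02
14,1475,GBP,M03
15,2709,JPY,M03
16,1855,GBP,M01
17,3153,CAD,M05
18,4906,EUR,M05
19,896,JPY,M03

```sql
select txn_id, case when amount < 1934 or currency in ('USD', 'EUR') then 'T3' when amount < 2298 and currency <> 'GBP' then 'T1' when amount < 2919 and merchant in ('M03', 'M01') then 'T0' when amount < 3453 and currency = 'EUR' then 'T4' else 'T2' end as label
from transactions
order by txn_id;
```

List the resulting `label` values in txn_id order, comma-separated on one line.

txn_id=8: amount < 1934 or currency in ('USD', 'EUR') → T3
txn_id=9: amount < 1934 or currency in ('USD', 'EUR') → T3
txn_id=10: amount < 1934 or currency in ('USD', 'EUR') → T3
txn_id=11: amount < 2298 and currency <> 'GBP' → T1
txn_id=12: amount < 1934 or currency in ('USD', 'EUR') → T3
txn_id=13: ELSE → T2
txn_id=14: amount < 1934 or currency in ('USD', 'EUR') → T3
txn_id=15: amount < 2919 and merchant in ('M03', 'M01') → T0
txn_id=16: amount < 1934 or currency in ('USD', 'EUR') → T3
txn_id=17: ELSE → T2
txn_id=18: amount < 1934 or currency in ('USD', 'EUR') → T3
txn_id=19: amount < 1934 or currency in ('USD', 'EUR') → T3

T3, T3, T3, T1, T3, T2, T3, T0, T3, T2, T3, T3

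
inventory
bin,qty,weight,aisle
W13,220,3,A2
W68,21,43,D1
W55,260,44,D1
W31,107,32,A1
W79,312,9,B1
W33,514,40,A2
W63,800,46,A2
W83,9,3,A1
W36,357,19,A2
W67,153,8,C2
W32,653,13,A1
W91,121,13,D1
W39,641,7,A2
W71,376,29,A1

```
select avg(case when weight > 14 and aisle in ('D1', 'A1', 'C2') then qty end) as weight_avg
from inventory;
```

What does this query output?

191

bin=W13: ✗
bin=W68: ✓ → 21
bin=W55: ✓ → 260
bin=W31: ✓ → 107
bin=W79: ✗
bin=W33: ✗
bin=W63: ✗
bin=W83: ✗
bin=W36: ✗
bin=W67: ✗
bin=W32: ✗
bin=W91: ✗
bin=W39: ✗
bin=W71: ✓ → 376
weight_avg = (21 + 260 + 107 + 376) / 4 = 191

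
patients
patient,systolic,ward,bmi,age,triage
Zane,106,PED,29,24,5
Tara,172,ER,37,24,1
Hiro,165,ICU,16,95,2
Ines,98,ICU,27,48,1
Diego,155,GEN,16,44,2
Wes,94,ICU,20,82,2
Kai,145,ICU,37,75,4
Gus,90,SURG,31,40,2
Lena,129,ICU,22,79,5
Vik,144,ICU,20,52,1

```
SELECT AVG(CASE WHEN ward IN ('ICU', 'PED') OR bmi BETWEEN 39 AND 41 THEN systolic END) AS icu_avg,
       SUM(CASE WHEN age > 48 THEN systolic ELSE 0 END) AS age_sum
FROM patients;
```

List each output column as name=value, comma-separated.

[icu_avg: ward IN ('ICU', 'PED') OR bmi BETWEEN 39 AND 41]
patient=Zane: ✓ → 106
patient=Tara: ✗
patient=Hiro: ✓ → 165
patient=Ines: ✓ → 98
patient=Diego: ✗
patient=Wes: ✓ → 94
patient=Kai: ✓ → 145
patient=Gus: ✗
patient=Lena: ✓ → 129
patient=Vik: ✓ → 144
icu_avg = (106 + 165 + 98 + 94 + 145 + 129 + 144) / 7 = 125.8571428571
—
[age_sum: age > 48]
patient=Zane: ✗
patient=Tara: ✗
patient=Hiro: ✓ → 165
patient=Ines: ✗
patient=Diego: ✗
patient=Wes: ✓ → 94
patient=Kai: ✓ → 145
patient=Gus: ✗
patient=Lena: ✓ → 129
patient=Vik: ✓ → 144
age_sum = 165 + 94 + 145 + 129 + 144 = 677

icu_avg=125.8571428571, age_sum=677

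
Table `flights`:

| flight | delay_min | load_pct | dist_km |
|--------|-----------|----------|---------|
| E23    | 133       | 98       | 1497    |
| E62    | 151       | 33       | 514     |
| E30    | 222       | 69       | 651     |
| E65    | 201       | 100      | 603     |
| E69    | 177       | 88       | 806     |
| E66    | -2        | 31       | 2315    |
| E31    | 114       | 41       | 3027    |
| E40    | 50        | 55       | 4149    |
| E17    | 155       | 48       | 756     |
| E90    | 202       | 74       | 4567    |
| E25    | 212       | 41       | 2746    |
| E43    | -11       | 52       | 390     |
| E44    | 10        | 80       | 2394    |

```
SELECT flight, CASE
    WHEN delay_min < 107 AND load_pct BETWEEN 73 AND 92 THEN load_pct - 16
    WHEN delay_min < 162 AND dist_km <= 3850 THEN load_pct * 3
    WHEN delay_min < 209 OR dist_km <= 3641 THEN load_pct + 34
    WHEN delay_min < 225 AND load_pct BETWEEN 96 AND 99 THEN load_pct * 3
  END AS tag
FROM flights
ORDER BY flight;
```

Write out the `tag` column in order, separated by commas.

flight=E17: delay_min < 162 AND dist_km <= 3850 → 144
flight=E23: delay_min < 162 AND dist_km <= 3850 → 294
flight=E25: delay_min < 209 OR dist_km <= 3641 → 75
flight=E30: delay_min < 209 OR dist_km <= 3641 → 103
flight=E31: delay_min < 162 AND dist_km <= 3850 → 123
flight=E40: delay_min < 209 OR dist_km <= 3641 → 89
flight=E43: delay_min < 162 AND dist_km <= 3850 → 156
flight=E44: delay_min < 107 AND load_pct BETWEEN 73 AND 92 → 64
flight=E62: delay_min < 162 AND dist_km <= 3850 → 99
flight=E65: delay_min < 209 OR dist_km <= 3641 → 134
flight=E66: delay_min < 162 AND dist_km <= 3850 → 93
flight=E69: delay_min < 209 OR dist_km <= 3641 → 122
flight=E90: delay_min < 209 OR dist_km <= 3641 → 108

144, 294, 75, 103, 123, 89, 156, 64, 99, 134, 93, 122, 108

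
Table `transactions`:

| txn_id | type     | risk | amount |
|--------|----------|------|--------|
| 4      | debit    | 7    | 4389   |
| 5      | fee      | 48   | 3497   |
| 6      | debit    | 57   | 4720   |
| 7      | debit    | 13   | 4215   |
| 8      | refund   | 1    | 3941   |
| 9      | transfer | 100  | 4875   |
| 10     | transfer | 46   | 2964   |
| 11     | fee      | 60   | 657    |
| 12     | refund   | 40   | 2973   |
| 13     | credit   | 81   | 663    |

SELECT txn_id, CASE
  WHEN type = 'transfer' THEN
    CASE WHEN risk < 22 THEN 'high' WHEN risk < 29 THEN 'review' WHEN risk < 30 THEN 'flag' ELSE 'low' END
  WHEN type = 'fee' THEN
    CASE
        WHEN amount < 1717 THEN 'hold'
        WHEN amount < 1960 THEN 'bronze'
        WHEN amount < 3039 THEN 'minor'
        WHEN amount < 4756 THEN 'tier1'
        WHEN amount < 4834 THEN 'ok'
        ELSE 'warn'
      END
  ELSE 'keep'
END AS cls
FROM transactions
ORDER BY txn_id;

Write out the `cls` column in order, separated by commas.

keep, tier1, keep, keep, keep, low, low, hold, keep, keep

txn_id=4: type='debit' → outer ELSE → keep
txn_id=5: type='fee' → inner[amount < 4756] → tier1
txn_id=6: type='debit' → outer ELSE → keep
txn_id=7: type='debit' → outer ELSE → keep
txn_id=8: type='refund' → outer ELSE → keep
txn_id=9: type='transfer' → inner[ELSE] → low
txn_id=10: type='transfer' → inner[ELSE] → low
txn_id=11: type='fee' → inner[amount < 1717] → hold
txn_id=12: type='refund' → outer ELSE → keep
txn_id=13: type='credit' → outer ELSE → keep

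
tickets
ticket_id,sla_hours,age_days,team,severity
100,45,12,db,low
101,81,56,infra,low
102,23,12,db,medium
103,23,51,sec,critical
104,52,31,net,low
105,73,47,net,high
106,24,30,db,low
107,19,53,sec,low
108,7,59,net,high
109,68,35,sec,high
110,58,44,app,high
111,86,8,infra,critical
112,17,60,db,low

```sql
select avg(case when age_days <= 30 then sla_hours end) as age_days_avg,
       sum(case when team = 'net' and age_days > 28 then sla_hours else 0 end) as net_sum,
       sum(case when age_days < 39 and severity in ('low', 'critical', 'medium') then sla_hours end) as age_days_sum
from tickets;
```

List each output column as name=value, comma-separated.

[age_days_avg: age_days <= 30]
ticket_id=100: ✓ → 45
ticket_id=101: ✗
ticket_id=102: ✓ → 23
ticket_id=103: ✗
ticket_id=104: ✗
ticket_id=105: ✗
ticket_id=106: ✓ → 24
ticket_id=107: ✗
ticket_id=108: ✗
ticket_id=109: ✗
ticket_id=110: ✗
ticket_id=111: ✓ → 86
ticket_id=112: ✗
age_days_avg = (45 + 23 + 24 + 86) / 4 = 44.5
—
[net_sum: team = 'net' and age_days > 28]
ticket_id=100: ✗
ticket_id=101: ✗
ticket_id=102: ✗
ticket_id=103: ✗
ticket_id=104: ✓ → 52
ticket_id=105: ✓ → 73
ticket_id=106: ✗
ticket_id=107: ✗
ticket_id=108: ✓ → 7
ticket_id=109: ✗
ticket_id=110: ✗
ticket_id=111: ✗
ticket_id=112: ✗
net_sum = 52 + 73 + 7 = 132
—
[age_days_sum: age_days < 39 and severity in ('low', 'critical', 'medium')]
ticket_id=100: ✓ → 45
ticket_id=101: ✗
ticket_id=102: ✓ → 23
ticket_id=103: ✗
ticket_id=104: ✓ → 52
ticket_id=105: ✗
ticket_id=106: ✓ → 24
ticket_id=107: ✗
ticket_id=108: ✗
ticket_id=109: ✗
ticket_id=110: ✗
ticket_id=111: ✓ → 86
ticket_id=112: ✗
age_days_sum = 45 + 23 + 52 + 24 + 86 = 230

age_days_avg=44.5, net_sum=132, age_days_sum=230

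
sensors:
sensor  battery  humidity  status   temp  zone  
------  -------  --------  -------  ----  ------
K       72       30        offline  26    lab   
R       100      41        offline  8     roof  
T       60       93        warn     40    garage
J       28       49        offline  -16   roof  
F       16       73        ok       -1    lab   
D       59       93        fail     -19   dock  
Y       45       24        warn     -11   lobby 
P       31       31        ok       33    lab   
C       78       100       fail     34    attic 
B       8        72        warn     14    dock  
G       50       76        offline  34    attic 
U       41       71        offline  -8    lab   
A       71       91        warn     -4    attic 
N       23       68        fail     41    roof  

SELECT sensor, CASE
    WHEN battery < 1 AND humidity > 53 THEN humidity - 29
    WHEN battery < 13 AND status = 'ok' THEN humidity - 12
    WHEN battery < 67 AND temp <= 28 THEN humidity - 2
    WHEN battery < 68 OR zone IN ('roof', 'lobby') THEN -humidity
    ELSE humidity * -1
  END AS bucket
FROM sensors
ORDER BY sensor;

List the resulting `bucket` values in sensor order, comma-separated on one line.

sensor=A: ELSE → -91
sensor=B: battery < 67 AND temp <= 28 → 70
sensor=C: ELSE → -100
sensor=D: battery < 67 AND temp <= 28 → 91
sensor=F: battery < 67 AND temp <= 28 → 71
sensor=G: battery < 68 OR zone IN ('roof', 'lobby') → -76
sensor=J: battery < 67 AND temp <= 28 → 47
sensor=K: ELSE → -30
sensor=N: battery < 68 OR zone IN ('roof', 'lobby') → -68
sensor=P: battery < 68 OR zone IN ('roof', 'lobby') → -31
sensor=R: battery < 68 OR zone IN ('roof', 'lobby') → -41
sensor=T: battery < 68 OR zone IN ('roof', 'lobby') → -93
sensor=U: battery < 67 AND temp <= 28 → 69
sensor=Y: battery < 67 AND temp <= 28 → 22

-91, 70, -100, 91, 71, -76, 47, -30, -68, -31, -41, -93, 69, 22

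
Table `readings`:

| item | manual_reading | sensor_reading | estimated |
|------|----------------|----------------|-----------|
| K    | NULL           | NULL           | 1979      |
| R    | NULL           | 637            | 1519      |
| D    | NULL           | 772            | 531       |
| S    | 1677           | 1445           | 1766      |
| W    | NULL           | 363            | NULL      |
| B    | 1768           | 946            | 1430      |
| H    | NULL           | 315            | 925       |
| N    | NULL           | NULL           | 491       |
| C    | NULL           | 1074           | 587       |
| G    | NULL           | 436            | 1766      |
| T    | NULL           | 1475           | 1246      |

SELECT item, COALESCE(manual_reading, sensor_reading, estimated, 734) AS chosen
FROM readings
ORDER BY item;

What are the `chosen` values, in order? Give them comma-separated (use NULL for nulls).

1768, 1074, 772, 436, 315, 1979, 491, 637, 1677, 1475, 363

item=B: manual_reading=1768 → 1768
item=C: manual_reading=NULL, sensor_reading=1074 → 1074
item=D: manual_reading=NULL, sensor_reading=772 → 772
item=G: manual_reading=NULL, sensor_reading=436 → 436
item=H: manual_reading=NULL, sensor_reading=315 → 315
item=K: manual_reading=NULL, sensor_reading=NULL, estimated=1979 → 1979
item=N: manual_reading=NULL, sensor_reading=NULL, estimated=491 → 491
item=R: manual_reading=NULL, sensor_reading=637 → 637
item=S: manual_reading=1677 → 1677
item=T: manual_reading=NULL, sensor_reading=1475 → 1475
item=W: manual_reading=NULL, sensor_reading=363 → 363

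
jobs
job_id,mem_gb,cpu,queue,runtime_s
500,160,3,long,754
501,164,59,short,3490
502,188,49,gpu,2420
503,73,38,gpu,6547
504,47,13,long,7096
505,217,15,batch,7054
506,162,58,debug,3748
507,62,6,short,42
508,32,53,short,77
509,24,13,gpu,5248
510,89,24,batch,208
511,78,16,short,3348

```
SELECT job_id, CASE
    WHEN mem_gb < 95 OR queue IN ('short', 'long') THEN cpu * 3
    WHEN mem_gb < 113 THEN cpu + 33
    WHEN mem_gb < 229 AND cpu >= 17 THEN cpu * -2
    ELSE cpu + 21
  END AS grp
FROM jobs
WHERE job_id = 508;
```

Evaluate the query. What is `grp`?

159

job_id = 508: mem_gb=32, cpu=53, queue=short, runtime_s=77.
mem_gb < 95 OR queue IN ('short', 'long') → true → 159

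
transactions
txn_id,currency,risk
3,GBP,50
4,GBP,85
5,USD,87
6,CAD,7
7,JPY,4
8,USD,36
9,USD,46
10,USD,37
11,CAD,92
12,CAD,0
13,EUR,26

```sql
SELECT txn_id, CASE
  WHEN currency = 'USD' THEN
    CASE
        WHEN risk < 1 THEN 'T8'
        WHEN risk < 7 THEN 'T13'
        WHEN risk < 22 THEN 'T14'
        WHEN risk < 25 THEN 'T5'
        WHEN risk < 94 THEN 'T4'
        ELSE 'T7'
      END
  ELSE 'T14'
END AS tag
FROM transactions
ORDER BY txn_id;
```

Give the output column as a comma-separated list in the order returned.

T14, T14, T4, T14, T14, T4, T4, T4, T14, T14, T14

txn_id=3: currency='GBP' → outer ELSE → T14
txn_id=4: currency='GBP' → outer ELSE → T14
txn_id=5: currency='USD' → inner[risk < 94] → T4
txn_id=6: currency='CAD' → outer ELSE → T14
txn_id=7: currency='JPY' → outer ELSE → T14
txn_id=8: currency='USD' → inner[risk < 94] → T4
txn_id=9: currency='USD' → inner[risk < 94] → T4
txn_id=10: currency='USD' → inner[risk < 94] → T4
txn_id=11: currency='CAD' → outer ELSE → T14
txn_id=12: currency='CAD' → outer ELSE → T14
txn_id=13: currency='EUR' → outer ELSE → T14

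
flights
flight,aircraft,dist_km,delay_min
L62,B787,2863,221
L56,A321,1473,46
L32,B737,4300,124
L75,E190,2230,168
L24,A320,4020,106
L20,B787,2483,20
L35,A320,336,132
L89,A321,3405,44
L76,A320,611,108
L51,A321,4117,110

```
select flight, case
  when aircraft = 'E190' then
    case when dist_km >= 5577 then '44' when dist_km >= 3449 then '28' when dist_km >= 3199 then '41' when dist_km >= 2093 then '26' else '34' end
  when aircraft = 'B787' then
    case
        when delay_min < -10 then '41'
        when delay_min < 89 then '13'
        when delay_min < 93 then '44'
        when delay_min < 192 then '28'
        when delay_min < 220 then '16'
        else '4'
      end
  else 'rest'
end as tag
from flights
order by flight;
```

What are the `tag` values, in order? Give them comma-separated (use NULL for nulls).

13, rest, rest, rest, rest, rest, 4, 26, rest, rest

flight=L20: aircraft='B787' → inner[delay_min < 89] → 13
flight=L24: aircraft='A320' → outer ELSE → rest
flight=L32: aircraft='B737' → outer ELSE → rest
flight=L35: aircraft='A320' → outer ELSE → rest
flight=L51: aircraft='A321' → outer ELSE → rest
flight=L56: aircraft='A321' → outer ELSE → rest
flight=L62: aircraft='B787' → inner[ELSE] → 4
flight=L75: aircraft='E190' → inner[dist_km >= 2093] → 26
flight=L76: aircraft='A320' → outer ELSE → rest
flight=L89: aircraft='A321' → outer ELSE → rest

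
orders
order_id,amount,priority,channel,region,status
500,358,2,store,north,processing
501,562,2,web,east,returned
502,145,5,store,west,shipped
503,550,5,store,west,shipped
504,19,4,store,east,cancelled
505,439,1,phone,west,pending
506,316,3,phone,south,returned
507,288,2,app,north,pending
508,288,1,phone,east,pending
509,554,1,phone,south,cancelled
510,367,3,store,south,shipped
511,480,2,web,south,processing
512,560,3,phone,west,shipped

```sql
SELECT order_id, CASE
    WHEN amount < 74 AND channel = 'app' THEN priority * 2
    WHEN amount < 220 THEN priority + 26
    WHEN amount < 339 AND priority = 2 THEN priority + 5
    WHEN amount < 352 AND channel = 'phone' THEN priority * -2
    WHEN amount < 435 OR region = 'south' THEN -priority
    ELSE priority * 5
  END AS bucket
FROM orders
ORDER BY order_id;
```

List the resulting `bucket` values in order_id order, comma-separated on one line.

order_id=500: amount < 435 OR region = 'south' → -2
order_id=501: ELSE → 10
order_id=502: amount < 220 → 31
order_id=503: ELSE → 25
order_id=504: amount < 220 → 30
order_id=505: ELSE → 5
order_id=506: amount < 352 AND channel = 'phone' → -6
order_id=507: amount < 339 AND priority = 2 → 7
order_id=508: amount < 352 AND channel = 'phone' → -2
order_id=509: amount < 435 OR region = 'south' → -1
order_id=510: amount < 435 OR region = 'south' → -3
order_id=511: amount < 435 OR region = 'south' → -2
order_id=512: ELSE → 15

-2, 10, 31, 25, 30, 5, -6, 7, -2, -1, -3, -2, 15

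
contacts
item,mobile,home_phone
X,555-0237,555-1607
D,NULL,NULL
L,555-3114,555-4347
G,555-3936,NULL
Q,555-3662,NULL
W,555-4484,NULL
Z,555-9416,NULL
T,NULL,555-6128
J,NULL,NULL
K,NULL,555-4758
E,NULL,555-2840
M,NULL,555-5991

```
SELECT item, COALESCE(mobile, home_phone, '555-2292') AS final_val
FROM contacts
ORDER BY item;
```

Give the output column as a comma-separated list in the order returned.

item=D: mobile=NULL, home_phone=NULL, → literal 555-2292 → 555-2292
item=E: mobile=NULL, home_phone=555-2840 → 555-2840
item=G: mobile=555-3936 → 555-3936
item=J: mobile=NULL, home_phone=NULL, → literal 555-2292 → 555-2292
item=K: mobile=NULL, home_phone=555-4758 → 555-4758
item=L: mobile=555-3114 → 555-3114
item=M: mobile=NULL, home_phone=555-5991 → 555-5991
item=Q: mobile=555-3662 → 555-3662
item=T: mobile=NULL, home_phone=555-6128 → 555-6128
item=W: mobile=555-4484 → 555-4484
item=X: mobile=555-0237 → 555-0237
item=Z: mobile=555-9416 → 555-9416

555-2292, 555-2840, 555-3936, 555-2292, 555-4758, 555-3114, 555-5991, 555-3662, 555-6128, 555-4484, 555-0237, 555-9416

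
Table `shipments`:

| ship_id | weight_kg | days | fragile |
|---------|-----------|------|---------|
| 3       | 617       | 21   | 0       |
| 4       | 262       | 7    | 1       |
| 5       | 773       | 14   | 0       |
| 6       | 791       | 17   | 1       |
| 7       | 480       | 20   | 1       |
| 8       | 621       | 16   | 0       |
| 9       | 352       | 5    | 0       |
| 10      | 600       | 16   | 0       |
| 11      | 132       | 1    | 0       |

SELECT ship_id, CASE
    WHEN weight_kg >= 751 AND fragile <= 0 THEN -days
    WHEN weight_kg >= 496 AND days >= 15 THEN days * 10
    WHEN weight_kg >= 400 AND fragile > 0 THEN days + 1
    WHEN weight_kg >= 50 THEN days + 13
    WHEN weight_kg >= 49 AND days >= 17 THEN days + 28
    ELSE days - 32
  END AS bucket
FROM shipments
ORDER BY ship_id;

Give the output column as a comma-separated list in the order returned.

ship_id=3: weight_kg >= 496 AND days >= 15 → 210
ship_id=4: weight_kg >= 50 → 20
ship_id=5: weight_kg >= 751 AND fragile <= 0 → -14
ship_id=6: weight_kg >= 496 AND days >= 15 → 170
ship_id=7: weight_kg >= 400 AND fragile > 0 → 21
ship_id=8: weight_kg >= 496 AND days >= 15 → 160
ship_id=9: weight_kg >= 50 → 18
ship_id=10: weight_kg >= 496 AND days >= 15 → 160
ship_id=11: weight_kg >= 50 → 14

210, 20, -14, 170, 21, 160, 18, 160, 14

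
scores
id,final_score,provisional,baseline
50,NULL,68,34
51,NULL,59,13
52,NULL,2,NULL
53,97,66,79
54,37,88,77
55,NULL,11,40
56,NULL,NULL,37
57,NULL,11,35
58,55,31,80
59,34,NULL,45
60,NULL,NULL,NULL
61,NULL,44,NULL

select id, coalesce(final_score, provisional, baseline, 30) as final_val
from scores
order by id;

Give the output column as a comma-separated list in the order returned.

68, 59, 2, 97, 37, 11, 37, 11, 55, 34, 30, 44

id=50: final_score=NULL, provisional=68 → 68
id=51: final_score=NULL, provisional=59 → 59
id=52: final_score=NULL, provisional=2 → 2
id=53: final_score=97 → 97
id=54: final_score=37 → 37
id=55: final_score=NULL, provisional=11 → 11
id=56: final_score=NULL, provisional=NULL, baseline=37 → 37
id=57: final_score=NULL, provisional=11 → 11
id=58: final_score=55 → 55
id=59: final_score=34 → 34
id=60: final_score=NULL, provisional=NULL, baseline=NULL, → literal 30 → 30
id=61: final_score=NULL, provisional=44 → 44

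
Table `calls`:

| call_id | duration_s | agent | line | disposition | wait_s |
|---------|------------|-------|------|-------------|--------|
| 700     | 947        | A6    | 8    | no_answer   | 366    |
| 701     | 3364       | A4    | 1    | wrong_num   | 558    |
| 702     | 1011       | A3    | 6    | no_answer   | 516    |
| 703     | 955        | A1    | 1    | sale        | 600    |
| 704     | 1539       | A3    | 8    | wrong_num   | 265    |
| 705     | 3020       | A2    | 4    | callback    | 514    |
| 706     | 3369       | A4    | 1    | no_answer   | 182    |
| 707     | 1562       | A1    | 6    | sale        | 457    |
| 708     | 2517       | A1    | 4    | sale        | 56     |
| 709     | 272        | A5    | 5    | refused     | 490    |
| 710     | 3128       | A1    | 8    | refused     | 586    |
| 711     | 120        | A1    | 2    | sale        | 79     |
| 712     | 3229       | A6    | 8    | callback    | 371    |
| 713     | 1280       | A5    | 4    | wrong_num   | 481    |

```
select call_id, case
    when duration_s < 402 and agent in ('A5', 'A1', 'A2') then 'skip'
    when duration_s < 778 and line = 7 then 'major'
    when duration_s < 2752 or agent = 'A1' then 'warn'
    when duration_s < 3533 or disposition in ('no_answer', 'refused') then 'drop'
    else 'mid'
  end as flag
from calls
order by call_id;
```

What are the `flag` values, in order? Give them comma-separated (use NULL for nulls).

warn, drop, warn, warn, warn, drop, drop, warn, warn, skip, warn, skip, drop, warn

call_id=700: duration_s < 2752 or agent = 'A1' → warn
call_id=701: duration_s < 3533 or disposition in ('no_answer', 'refused') → drop
call_id=702: duration_s < 2752 or agent = 'A1' → warn
call_id=703: duration_s < 2752 or agent = 'A1' → warn
call_id=704: duration_s < 2752 or agent = 'A1' → warn
call_id=705: duration_s < 3533 or disposition in ('no_answer', 'refused') → drop
call_id=706: duration_s < 3533 or disposition in ('no_answer', 'refused') → drop
call_id=707: duration_s < 2752 or agent = 'A1' → warn
call_id=708: duration_s < 2752 or agent = 'A1' → warn
call_id=709: duration_s < 402 and agent in ('A5', 'A1', 'A2') → skip
call_id=710: duration_s < 2752 or agent = 'A1' → warn
call_id=711: duration_s < 402 and agent in ('A5', 'A1', 'A2') → skip
call_id=712: duration_s < 3533 or disposition in ('no_answer', 'refused') → drop
call_id=713: duration_s < 2752 or agent = 'A1' → warn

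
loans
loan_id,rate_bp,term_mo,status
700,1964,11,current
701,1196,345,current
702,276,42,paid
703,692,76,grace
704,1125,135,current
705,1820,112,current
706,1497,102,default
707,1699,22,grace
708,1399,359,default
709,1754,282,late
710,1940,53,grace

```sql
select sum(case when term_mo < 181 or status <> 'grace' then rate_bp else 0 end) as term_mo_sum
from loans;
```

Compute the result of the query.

loan_id=700: ✓ → 1964
loan_id=701: ✓ → 1196
loan_id=702: ✓ → 276
loan_id=703: ✓ → 692
loan_id=704: ✓ → 1125
loan_id=705: ✓ → 1820
loan_id=706: ✓ → 1497
loan_id=707: ✓ → 1699
loan_id=708: ✓ → 1399
loan_id=709: ✓ → 1754
loan_id=710: ✓ → 1940
term_mo_sum = 1964 + 1196 + 276 + 692 + 1125 + 1820 + 1497 + 1699 + 1399 + 1754 + 1940 = 15362

15362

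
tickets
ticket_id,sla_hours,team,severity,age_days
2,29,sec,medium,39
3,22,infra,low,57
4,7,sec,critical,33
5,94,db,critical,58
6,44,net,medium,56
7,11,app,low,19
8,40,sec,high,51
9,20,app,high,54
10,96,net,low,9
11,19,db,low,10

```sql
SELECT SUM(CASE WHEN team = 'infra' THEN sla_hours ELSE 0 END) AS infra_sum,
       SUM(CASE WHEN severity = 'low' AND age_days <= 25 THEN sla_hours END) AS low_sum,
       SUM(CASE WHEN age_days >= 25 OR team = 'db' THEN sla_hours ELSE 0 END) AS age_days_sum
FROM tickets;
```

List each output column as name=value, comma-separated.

infra_sum=22, low_sum=126, age_days_sum=275

[infra_sum: team = 'infra']
ticket_id=2: ✗
ticket_id=3: ✓ → 22
ticket_id=4: ✗
ticket_id=5: ✗
ticket_id=6: ✗
ticket_id=7: ✗
ticket_id=8: ✗
ticket_id=9: ✗
ticket_id=10: ✗
ticket_id=11: ✗
infra_sum = 22
—
[low_sum: severity = 'low' AND age_days <= 25]
ticket_id=2: ✗
ticket_id=3: ✗
ticket_id=4: ✗
ticket_id=5: ✗
ticket_id=6: ✗
ticket_id=7: ✓ → 11
ticket_id=8: ✗
ticket_id=9: ✗
ticket_id=10: ✓ → 96
ticket_id=11: ✓ → 19
low_sum = 11 + 96 + 19 = 126
—
[age_days_sum: age_days >= 25 OR team = 'db']
ticket_id=2: ✓ → 29
ticket_id=3: ✓ → 22
ticket_id=4: ✓ → 7
ticket_id=5: ✓ → 94
ticket_id=6: ✓ → 44
ticket_id=7: ✗
ticket_id=8: ✓ → 40
ticket_id=9: ✓ → 20
ticket_id=10: ✗
ticket_id=11: ✓ → 19
age_days_sum = 29 + 22 + 7 + 94 + 44 + 40 + 20 + 19 = 275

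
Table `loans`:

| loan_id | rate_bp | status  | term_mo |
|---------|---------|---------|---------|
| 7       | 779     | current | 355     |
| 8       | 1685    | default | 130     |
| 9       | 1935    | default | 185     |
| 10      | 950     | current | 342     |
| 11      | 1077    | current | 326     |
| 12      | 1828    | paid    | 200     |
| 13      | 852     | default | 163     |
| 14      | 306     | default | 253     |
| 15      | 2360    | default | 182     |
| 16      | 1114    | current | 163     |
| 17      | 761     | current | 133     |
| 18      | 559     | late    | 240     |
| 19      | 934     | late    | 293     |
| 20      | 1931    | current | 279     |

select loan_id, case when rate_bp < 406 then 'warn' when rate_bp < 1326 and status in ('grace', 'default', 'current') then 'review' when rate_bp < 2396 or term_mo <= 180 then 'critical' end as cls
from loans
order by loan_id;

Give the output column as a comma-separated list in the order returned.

loan_id=7: rate_bp < 1326 and status in ('grace', 'default', 'current') → review
loan_id=8: rate_bp < 2396 or term_mo <= 180 → critical
loan_id=9: rate_bp < 2396 or term_mo <= 180 → critical
loan_id=10: rate_bp < 1326 and status in ('grace', 'default', 'current') → review
loan_id=11: rate_bp < 1326 and status in ('grace', 'default', 'current') → review
loan_id=12: rate_bp < 2396 or term_mo <= 180 → critical
loan_id=13: rate_bp < 1326 and status in ('grace', 'default', 'current') → review
loan_id=14: rate_bp < 406 → warn
loan_id=15: rate_bp < 2396 or term_mo <= 180 → critical
loan_id=16: rate_bp < 1326 and status in ('grace', 'default', 'current') → review
loan_id=17: rate_bp < 1326 and status in ('grace', 'default', 'current') → review
loan_id=18: rate_bp < 2396 or term_mo <= 180 → critical
loan_id=19: rate_bp < 2396 or term_mo <= 180 → critical
loan_id=20: rate_bp < 2396 or term_mo <= 180 → critical

review, critical, critical, review, review, critical, review, warn, critical, review, review, critical, critical, critical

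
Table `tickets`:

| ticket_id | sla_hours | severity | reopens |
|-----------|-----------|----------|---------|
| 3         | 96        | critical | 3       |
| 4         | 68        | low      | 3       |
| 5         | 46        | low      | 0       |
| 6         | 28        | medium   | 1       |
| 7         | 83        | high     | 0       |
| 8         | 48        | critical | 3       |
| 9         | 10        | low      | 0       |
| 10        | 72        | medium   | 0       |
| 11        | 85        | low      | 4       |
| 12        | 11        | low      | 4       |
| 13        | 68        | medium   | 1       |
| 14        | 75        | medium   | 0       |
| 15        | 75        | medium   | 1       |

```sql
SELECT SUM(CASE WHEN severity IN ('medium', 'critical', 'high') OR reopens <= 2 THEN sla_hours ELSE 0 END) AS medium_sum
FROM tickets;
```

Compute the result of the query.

601

ticket_id=3: ✓ → 96
ticket_id=4: ✗
ticket_id=5: ✓ → 46
ticket_id=6: ✓ → 28
ticket_id=7: ✓ → 83
ticket_id=8: ✓ → 48
ticket_id=9: ✓ → 10
ticket_id=10: ✓ → 72
ticket_id=11: ✗
ticket_id=12: ✗
ticket_id=13: ✓ → 68
ticket_id=14: ✓ → 75
ticket_id=15: ✓ → 75
medium_sum = 96 + 46 + 28 + 83 + 48 + 10 + 72 + 68 + 75 + 75 = 601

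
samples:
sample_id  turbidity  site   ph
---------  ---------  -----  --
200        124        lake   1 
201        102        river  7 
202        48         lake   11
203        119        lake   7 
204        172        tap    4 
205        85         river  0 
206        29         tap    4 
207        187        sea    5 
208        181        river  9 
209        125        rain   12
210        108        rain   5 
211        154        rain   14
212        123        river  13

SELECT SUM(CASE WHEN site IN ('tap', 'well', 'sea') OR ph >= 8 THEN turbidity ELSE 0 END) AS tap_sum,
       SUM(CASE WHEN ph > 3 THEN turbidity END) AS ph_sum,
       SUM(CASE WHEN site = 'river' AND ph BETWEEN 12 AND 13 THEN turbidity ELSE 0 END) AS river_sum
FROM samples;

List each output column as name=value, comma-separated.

tap_sum=1019, ph_sum=1348, river_sum=123

[tap_sum: site IN ('tap', 'well', 'sea') OR ph >= 8]
sample_id=200: ✗
sample_id=201: ✗
sample_id=202: ✓ → 48
sample_id=203: ✗
sample_id=204: ✓ → 172
sample_id=205: ✗
sample_id=206: ✓ → 29
sample_id=207: ✓ → 187
sample_id=208: ✓ → 181
sample_id=209: ✓ → 125
sample_id=210: ✗
sample_id=211: ✓ → 154
sample_id=212: ✓ → 123
tap_sum = 48 + 172 + 29 + 187 + 181 + 125 + 154 + 123 = 1019
—
[ph_sum: ph > 3]
sample_id=200: ✗
sample_id=201: ✓ → 102
sample_id=202: ✓ → 48
sample_id=203: ✓ → 119
sample_id=204: ✓ → 172
sample_id=205: ✗
sample_id=206: ✓ → 29
sample_id=207: ✓ → 187
sample_id=208: ✓ → 181
sample_id=209: ✓ → 125
sample_id=210: ✓ → 108
sample_id=211: ✓ → 154
sample_id=212: ✓ → 123
ph_sum = 102 + 48 + 119 + 172 + 29 + 187 + 181 + 125 + 108 + 154 + 123 = 1348
—
[river_sum: site = 'river' AND ph BETWEEN 12 AND 13]
sample_id=200: ✗
sample_id=201: ✗
sample_id=202: ✗
sample_id=203: ✗
sample_id=204: ✗
sample_id=205: ✗
sample_id=206: ✗
sample_id=207: ✗
sample_id=208: ✗
sample_id=209: ✗
sample_id=210: ✗
sample_id=211: ✗
sample_id=212: ✓ → 123
river_sum = 123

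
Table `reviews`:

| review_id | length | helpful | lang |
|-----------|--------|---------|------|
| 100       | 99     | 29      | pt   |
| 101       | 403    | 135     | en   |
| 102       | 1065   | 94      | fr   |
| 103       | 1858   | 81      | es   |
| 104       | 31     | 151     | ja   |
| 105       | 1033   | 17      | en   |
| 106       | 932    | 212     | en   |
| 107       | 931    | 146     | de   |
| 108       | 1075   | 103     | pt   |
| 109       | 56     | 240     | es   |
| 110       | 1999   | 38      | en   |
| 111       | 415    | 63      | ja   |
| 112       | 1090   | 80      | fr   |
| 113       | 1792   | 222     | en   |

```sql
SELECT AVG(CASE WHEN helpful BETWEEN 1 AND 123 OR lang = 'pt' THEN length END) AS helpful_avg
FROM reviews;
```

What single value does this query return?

review_id=100: ✓ → 99
review_id=101: ✗
review_id=102: ✓ → 1065
review_id=103: ✓ → 1858
review_id=104: ✗
review_id=105: ✓ → 1033
review_id=106: ✗
review_id=107: ✗
review_id=108: ✓ → 1075
review_id=109: ✗
review_id=110: ✓ → 1999
review_id=111: ✓ → 415
review_id=112: ✓ → 1090
review_id=113: ✗
helpful_avg = (99 + 1065 + 1858 + 1033 + 1075 + 1999 + 415 + 1090) / 8 = 1079.25

1079.25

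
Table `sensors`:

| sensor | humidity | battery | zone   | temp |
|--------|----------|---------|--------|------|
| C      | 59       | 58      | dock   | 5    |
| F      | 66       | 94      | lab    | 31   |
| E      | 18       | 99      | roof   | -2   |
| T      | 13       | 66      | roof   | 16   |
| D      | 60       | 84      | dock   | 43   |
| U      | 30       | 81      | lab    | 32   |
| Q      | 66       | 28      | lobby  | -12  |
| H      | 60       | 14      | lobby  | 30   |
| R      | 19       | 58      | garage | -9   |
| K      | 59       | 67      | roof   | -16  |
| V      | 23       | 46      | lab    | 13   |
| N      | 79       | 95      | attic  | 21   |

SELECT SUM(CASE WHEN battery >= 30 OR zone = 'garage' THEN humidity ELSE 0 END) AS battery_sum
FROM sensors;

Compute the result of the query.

426

sensor=C: ✓ → 59
sensor=F: ✓ → 66
sensor=E: ✓ → 18
sensor=T: ✓ → 13
sensor=D: ✓ → 60
sensor=U: ✓ → 30
sensor=Q: ✗
sensor=H: ✗
sensor=R: ✓ → 19
sensor=K: ✓ → 59
sensor=V: ✓ → 23
sensor=N: ✓ → 79
battery_sum = 59 + 66 + 18 + 13 + 60 + 30 + 19 + 59 + 23 + 79 = 426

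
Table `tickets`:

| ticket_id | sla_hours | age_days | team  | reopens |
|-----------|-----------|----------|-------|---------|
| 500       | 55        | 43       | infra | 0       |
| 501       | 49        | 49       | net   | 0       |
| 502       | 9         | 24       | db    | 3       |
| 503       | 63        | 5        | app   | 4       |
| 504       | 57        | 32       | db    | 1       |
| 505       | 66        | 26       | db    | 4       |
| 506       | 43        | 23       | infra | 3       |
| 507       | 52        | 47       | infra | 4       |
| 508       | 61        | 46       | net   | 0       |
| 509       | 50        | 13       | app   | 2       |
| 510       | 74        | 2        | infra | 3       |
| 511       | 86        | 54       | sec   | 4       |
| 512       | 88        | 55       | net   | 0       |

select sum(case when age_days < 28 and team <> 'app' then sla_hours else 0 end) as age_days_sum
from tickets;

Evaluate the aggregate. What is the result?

192

ticket_id=500: ✗
ticket_id=501: ✗
ticket_id=502: ✓ → 9
ticket_id=503: ✗
ticket_id=504: ✗
ticket_id=505: ✓ → 66
ticket_id=506: ✓ → 43
ticket_id=507: ✗
ticket_id=508: ✗
ticket_id=509: ✗
ticket_id=510: ✓ → 74
ticket_id=511: ✗
ticket_id=512: ✗
age_days_sum = 9 + 66 + 43 + 74 = 192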